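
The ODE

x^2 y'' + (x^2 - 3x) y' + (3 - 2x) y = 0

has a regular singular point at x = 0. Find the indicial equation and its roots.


Divide by x^2 to reach normal form y'' + P_1(x) y' + P_2(x) y = 0 with P_1(x) = 1 - 3/x and P_2(x) = -2/x + 3/x^2.
x = 0 is a singular point because the y'-coefficient 1 - 3/x has a pole at x = 0 and the y-coefficient -2/x + 3/x^2 has a pole at x = 0.
It is a regular singular point because x P_1(x) = p(x) = x - 3 and x^2 P_2(x) = q(x) = 3 - 2x are polynomials, hence analytic at x = 0.
p(0) = -3,  q(0) = 3.
Indicial equation: r(r-1) + p(0) r + q(0) = 0, i.e. r^2 + (p(0) - 1) r + q(0) = 0, i.e. r^2 - 4 r + 3 = 0.
Discriminant: (-4)^2 - 4(3) = 4, so r = (4 ± 2)/2.
Solving: r_1 = 3, r_2 = 1.

indicial: r^2 - 4 r + 3 = 0; roots r_1 = 3, r_2 = 1


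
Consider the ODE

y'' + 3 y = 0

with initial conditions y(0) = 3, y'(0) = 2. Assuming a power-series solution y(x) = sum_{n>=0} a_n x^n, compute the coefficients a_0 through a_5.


Ansatz: y(x) = sum_{n>=0} a_n x^n, so y'(x) = sum_{n>=1} n a_n x^(n-1) and y''(x) = sum_{n>=2} n(n-1) a_n x^(n-2).
Substitute into P(x) y'' + Q(x) y' + R(x) y = 0 with P(x) = 1, Q(x) = 0, R(x) = 3, and match powers of x.
Initial conditions: a_0 = 3, a_1 = 2.
Setting the coefficient of each power of x to zero and solving order by order (substituting the coefficients already found):
  x^0: 2 a_2 + 3 a_0 = 0  ->  2 a_2 = -3 a_0 = -9  ->  a_2 = -9/2
  x^1: 6 a_3 + 3 a_1 = 0  ->  6 a_3 = -3 a_1 = -6  ->  a_3 = -1
  x^2: 12 a_4 + 3 a_2 = 0  ->  12 a_4 = -3 a_2 = 27/2  ->  a_4 = 9/8
  x^3: 20 a_5 + 3 a_3 = 0  ->  20 a_5 = -3 a_3 = 3  ->  a_5 = 3/20
Truncated series: y(x) = 3 + 2 x - (9/2) x^2 - x^3 + (9/8) x^4 + (3/20) x^5 + O(x^6).

a_0 = 3; a_1 = 2; a_2 = -9/2; a_3 = -1; a_4 = 9/8; a_5 = 3/20


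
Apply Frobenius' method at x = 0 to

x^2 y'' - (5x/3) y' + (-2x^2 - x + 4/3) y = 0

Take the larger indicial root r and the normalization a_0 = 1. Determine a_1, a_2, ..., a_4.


Write in Frobenius form y'' + (p(x)/x) y' + (q(x)/x^2) y = 0:
  p(x) = -5/3,  q(x) = -2x^2 - x + 4/3.
Indicial equation: r(r-1) + (-5/3) r + (4/3) = 0 -> roots r_1 = 2, r_2 = 2/3.
Take r = r_1 = 2. Let y(x) = x^r sum_{n>=0} a_n x^n with a_0 = 1.
Substitute y = x^r sum a_n x^n and match x^{r+n}. The recurrence is
  D(n) a_n - 1 a_{n-1} - 2 a_{n-2} = 0,  where D(n) = (r+n)(r+n-1) + (-5/3)(r+n) + (4/3).
  a_n = [1 a_{n-1} + 2 a_{n-2}] / D(n).
Since the indicial polynomial factors as (r - r_1)(r - r_2), D(n) = (r_1 + n - r_1)(r_1 + n - r_2) = n(n + 4/3).
Evaluating step by step (a_0 = 1):
  n = 1: D(1) = 1(1 + 4/3) = 7/3; numerator = 1(1) = 1; a_1 = (1)/(7/3) = 3/7
  n = 2: D(2) = 2(2 + 4/3) = 20/3; numerator = 1(3/7) + 2(1) = 17/7; a_2 = (17/7)/(20/3) = 51/140
  n = 3: D(3) = 3(3 + 4/3) = 13; numerator = 1(51/140) + 2(3/7) = 171/140; a_3 = (171/140)/(13) = 171/1820
  n = 4: D(4) = 4(4 + 4/3) = 64/3; numerator = 1(171/1820) + 2(51/140) = 1497/1820; a_4 = (1497/1820)/(64/3) = 4491/116480

r = 2; a_0 = 1; a_1 = 3/7; a_2 = 51/140; a_3 = 171/1820; a_4 = 4491/116480


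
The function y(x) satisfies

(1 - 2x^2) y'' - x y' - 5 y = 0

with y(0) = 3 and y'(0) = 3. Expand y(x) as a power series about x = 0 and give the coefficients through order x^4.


Ansatz: y(x) = sum_{n>=0} a_n x^n, so y'(x) = sum_{n>=1} n a_n x^(n-1) and y''(x) = sum_{n>=2} n(n-1) a_n x^(n-2).
Substitute into P(x) y'' + Q(x) y' + R(x) y = 0 with P(x) = 1 - 2x^2, Q(x) = -x, R(x) = -5, and match powers of x.
Initial conditions: a_0 = 3, a_1 = 3.
Setting the coefficient of each power of x to zero and solving order by order (substituting the coefficients already found):
  x^0: 2 a_2 - 5 a_0 = 0  ->  2 a_2 = 5 a_0 = 15  ->  a_2 = 15/2
  x^1: 6 a_3 - 6 a_1 = 0  ->  6 a_3 = 6 a_1 = 18  ->  a_3 = 3
  x^2: 12 a_4 - 11 a_2 = 0  ->  12 a_4 = 11 a_2 = 165/2  ->  a_4 = 55/8
Truncated series: y(x) = 3 + 3 x + (15/2) x^2 + 3 x^3 + (55/8) x^4 + O(x^5).

a_0 = 3; a_1 = 3; a_2 = 15/2; a_3 = 3; a_4 = 55/8


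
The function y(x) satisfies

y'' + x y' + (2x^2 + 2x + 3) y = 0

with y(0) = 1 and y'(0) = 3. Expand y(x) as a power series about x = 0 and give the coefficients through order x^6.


Ansatz: y(x) = sum_{n>=0} a_n x^n, so y'(x) = sum_{n>=1} n a_n x^(n-1) and y''(x) = sum_{n>=2} n(n-1) a_n x^(n-2).
Substitute into P(x) y'' + Q(x) y' + R(x) y = 0 with P(x) = 1, Q(x) = x, R(x) = 2x^2 + 2x + 3, and match powers of x.
Initial conditions: a_0 = 1, a_1 = 3.
Setting the coefficient of each power of x to zero and solving order by order (substituting the coefficients already found):
  x^0: 2 a_2 + 3 a_0 = 0  ->  2 a_2 = -3 a_0 = -3  ->  a_2 = -3/2
  x^1: 6 a_3 + 4 a_1 + 2 a_0 = 0  ->  6 a_3 = -4 a_1 - 2 a_0 = -14  ->  a_3 = -7/3
  x^2: 12 a_4 + 5 a_2 + 2 a_1 + 2 a_0 = 0  ->  12 a_4 = -5 a_2 - 2 a_1 - 2 a_0 = -1/2  ->  a_4 = -1/24
  x^3: 20 a_5 + 6 a_3 + 2 a_2 + 2 a_1 = 0  ->  20 a_5 = -6 a_3 - 2 a_2 - 2 a_1 = 11  ->  a_5 = 11/20
  x^4: 30 a_6 + 7 a_4 + 2 a_3 + 2 a_2 = 0  ->  30 a_6 = -7 a_4 - 2 a_3 - 2 a_2 = 191/24  ->  a_6 = 191/720
Truncated series: y(x) = 1 + 3 x - (3/2) x^2 - (7/3) x^3 - (1/24) x^4 + (11/20) x^5 + (191/720) x^6 + O(x^7).

a_0 = 1; a_1 = 3; a_2 = -3/2; a_3 = -7/3; a_4 = -1/24; a_5 = 11/20; a_6 = 191/720


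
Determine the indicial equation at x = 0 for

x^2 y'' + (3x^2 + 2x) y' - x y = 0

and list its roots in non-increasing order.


Divide by x^2 to reach normal form y'' + P_1(x) y' + P_2(x) y = 0 with P_1(x) = 3 + 2/x and P_2(x) = -1/x.
x = 0 is a singular point because the y'-coefficient 3 + 2/x has a pole at x = 0 and the y-coefficient -1/x has a pole at x = 0.
It is a regular singular point because x P_1(x) = p(x) = 3x + 2 and x^2 P_2(x) = q(x) = -x are polynomials, hence analytic at x = 0.
p(0) = 2,  q(0) = 0.
Indicial equation: r(r-1) + p(0) r + q(0) = 0, i.e. r^2 + (p(0) - 1) r + q(0) = 0, i.e. r^2 + 1 r = 0.
Discriminant: (1)^2 - 4(0) = 1, so r = (-1 ± 1)/2.
Solving: r_1 = 0, r_2 = -1.

indicial: r^2 + 1 r = 0; roots r_1 = 0, r_2 = -1


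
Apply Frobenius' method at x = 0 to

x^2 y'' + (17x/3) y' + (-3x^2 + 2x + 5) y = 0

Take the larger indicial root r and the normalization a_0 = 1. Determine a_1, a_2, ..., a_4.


Write in Frobenius form y'' + (p(x)/x) y' + (q(x)/x^2) y = 0:
  p(x) = 17/3,  q(x) = -3x^2 + 2x + 5.
Indicial equation: r(r-1) + (17/3) r + (5) = 0 -> roots r_1 = -5/3, r_2 = -3.
Take r = r_1 = -5/3. Let y(x) = x^r sum_{n>=0} a_n x^n with a_0 = 1.
Substitute y = x^r sum a_n x^n and match x^{r+n}. The recurrence is
  D(n) a_n + 2 a_{n-1} - 3 a_{n-2} = 0,  where D(n) = (r+n)(r+n-1) + (17/3)(r+n) + (5).
  a_n = [-2 a_{n-1} + 3 a_{n-2}] / D(n).
Since the indicial polynomial factors as (r - r_1)(r - r_2), D(n) = (r_1 + n - r_1)(r_1 + n - r_2) = n(n + 4/3).
Evaluating step by step (a_0 = 1):
  n = 1: D(1) = 1(1 + 4/3) = 7/3; numerator = -2(1) = -2; a_1 = (-2)/(7/3) = -6/7
  n = 2: D(2) = 2(2 + 4/3) = 20/3; numerator = -2(-6/7) + 3(1) = 33/7; a_2 = (33/7)/(20/3) = 99/140
  n = 3: D(3) = 3(3 + 4/3) = 13; numerator = -2(99/140) + 3(-6/7) = -279/70; a_3 = (-279/70)/(13) = -279/910
  n = 4: D(4) = 4(4 + 4/3) = 64/3; numerator = -2(-279/910) + 3(99/140) = 711/260; a_4 = (711/260)/(64/3) = 2133/16640

r = -5/3; a_0 = 1; a_1 = -6/7; a_2 = 99/140; a_3 = -279/910; a_4 = 2133/16640


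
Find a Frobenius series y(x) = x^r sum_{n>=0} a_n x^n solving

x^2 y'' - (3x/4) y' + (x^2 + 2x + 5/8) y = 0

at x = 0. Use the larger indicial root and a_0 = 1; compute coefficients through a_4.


Write in Frobenius form y'' + (p(x)/x) y' + (q(x)/x^2) y = 0:
  p(x) = -3/4,  q(x) = x^2 + 2x + 5/8.
Indicial equation: r(r-1) + (-3/4) r + (5/8) = 0 -> roots r_1 = 5/4, r_2 = 1/2.
Take r = r_1 = 5/4. Let y(x) = x^r sum_{n>=0} a_n x^n with a_0 = 1.
Substitute y = x^r sum a_n x^n and match x^{r+n}. The recurrence is
  D(n) a_n + 2 a_{n-1} + 1 a_{n-2} = 0,  where D(n) = (r+n)(r+n-1) + (-3/4)(r+n) + (5/8).
  a_n = [-2 a_{n-1} - 1 a_{n-2}] / D(n).
Since the indicial polynomial factors as (r - r_1)(r - r_2), D(n) = (r_1 + n - r_1)(r_1 + n - r_2) = n(n + 3/4).
Evaluating step by step (a_0 = 1):
  n = 1: D(1) = 1(1 + 3/4) = 7/4; numerator = -2(1) = -2; a_1 = (-2)/(7/4) = -8/7
  n = 2: D(2) = 2(2 + 3/4) = 11/2; numerator = -2(-8/7) - 1(1) = 9/7; a_2 = (9/7)/(11/2) = 18/77
  n = 3: D(3) = 3(3 + 3/4) = 45/4; numerator = -2(18/77) - 1(-8/7) = 52/77; a_3 = (52/77)/(45/4) = 208/3465
  n = 4: D(4) = 4(4 + 3/4) = 19; numerator = -2(208/3465) - 1(18/77) = -1226/3465; a_4 = (-1226/3465)/(19) = -1226/65835

r = 5/4; a_0 = 1; a_1 = -8/7; a_2 = 18/77; a_3 = 208/3465; a_4 = -1226/65835


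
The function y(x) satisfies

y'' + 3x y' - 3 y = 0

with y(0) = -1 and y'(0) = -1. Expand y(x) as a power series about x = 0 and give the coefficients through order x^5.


Ansatz: y(x) = sum_{n>=0} a_n x^n, so y'(x) = sum_{n>=1} n a_n x^(n-1) and y''(x) = sum_{n>=2} n(n-1) a_n x^(n-2).
Substitute into P(x) y'' + Q(x) y' + R(x) y = 0 with P(x) = 1, Q(x) = 3x, R(x) = -3, and match powers of x.
Initial conditions: a_0 = -1, a_1 = -1.
Setting the coefficient of each power of x to zero and solving order by order (substituting the coefficients already found):
  x^0: 2 a_2 - 3 a_0 = 0  ->  2 a_2 = 3 a_0 = -3  ->  a_2 = -3/2
  x^1: 6 a_3 = 0  ->  a_3 = 0
  x^2: 12 a_4 + 3 a_2 = 0  ->  12 a_4 = -3 a_2 = 9/2  ->  a_4 = 3/8
  x^3: 20 a_5 + 6 a_3 = 0  ->  20 a_5 = -6 a_3 = 0  ->  a_5 = 0
Truncated series: y(x) = -1 - x - (3/2) x^2 + (3/8) x^4 + O(x^6).

a_0 = -1; a_1 = -1; a_2 = -3/2; a_3 = 0; a_4 = 3/8; a_5 = 0


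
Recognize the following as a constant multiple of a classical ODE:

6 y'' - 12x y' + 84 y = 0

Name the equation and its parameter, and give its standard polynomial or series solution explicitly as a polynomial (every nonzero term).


All three coefficients share the factor 6; dividing through by 6 gives  y'' - 2x y' + 14 y = 0.
This matches the Hermite equation y'' - 2x y' + 2n y = 0 with 2n = 14, so n = 7; the polynomial solution is H_7(x).
With y = sum_k a_k x^k, matching x^k gives (k+2)(k+1) a_{k+2} = 2(k - n) a_k = 2(k - 7) a_k. The right side vanishes at k = 7, so the series with the parity of 7 terminates at degree 7.
Standard normalization: leading coefficient of H_n is 2^n, so a_7 = 2^7 = 128. Work downward with a_k = (k+1)(k+2) a_{k+2} / (2(k - n)):
  a_5 = (6)(7)(128) / (2(5 - 7)) = 5376/(-4) = -1344
  a_3 = (4)(5)(-1344) / (2(3 - 7)) = -26880/(-8) = 3360
  a_1 = (2)(3)(3360) / (2(1 - 7)) = 20160/(-12) = -1680
Hence H_7(x) = 128 x^7 - 1344 x^5 + 3360 x^3 - 1680 x.

H_7(x); series = 128 x^7 - 1344 x^5 + 3360 x^3 - 1680 x


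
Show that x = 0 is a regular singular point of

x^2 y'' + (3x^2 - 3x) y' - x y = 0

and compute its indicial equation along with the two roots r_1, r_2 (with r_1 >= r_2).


Divide by x^2 to reach normal form y'' + P_1(x) y' + P_2(x) y = 0 with P_1(x) = 3 - 3/x and P_2(x) = -1/x.
x = 0 is a singular point because the y'-coefficient 3 - 3/x has a pole at x = 0 and the y-coefficient -1/x has a pole at x = 0.
It is a regular singular point because x P_1(x) = p(x) = 3x - 3 and x^2 P_2(x) = q(x) = -x are polynomials, hence analytic at x = 0.
p(0) = -3,  q(0) = 0.
Indicial equation: r(r-1) + p(0) r + q(0) = 0, i.e. r^2 + (p(0) - 1) r + q(0) = 0, i.e. r^2 - 4 r = 0.
Discriminant: (-4)^2 - 4(0) = 16, so r = (4 ± 4)/2.
Solving: r_1 = 4, r_2 = 0.

indicial: r^2 - 4 r = 0; roots r_1 = 4, r_2 = 0


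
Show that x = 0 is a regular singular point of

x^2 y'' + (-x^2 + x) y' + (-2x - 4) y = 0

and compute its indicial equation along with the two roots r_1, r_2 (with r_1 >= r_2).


Divide by x^2 to reach normal form y'' + P_1(x) y' + P_2(x) y = 0 with P_1(x) = -1 + 1/x and P_2(x) = -2/x - 4/x^2.
x = 0 is a singular point because the y'-coefficient -1 + 1/x has a pole at x = 0 and the y-coefficient -2/x - 4/x^2 has a pole at x = 0.
It is a regular singular point because x P_1(x) = p(x) = 1 - x and x^2 P_2(x) = q(x) = -2x - 4 are polynomials, hence analytic at x = 0.
p(0) = 1,  q(0) = -4.
Indicial equation: r(r-1) + p(0) r + q(0) = 0, i.e. r^2 + (p(0) - 1) r + q(0) = 0, i.e. r^2 - 4 = 0.
Discriminant: (0)^2 - 4(-4) = 16, so r = (0 ± 4)/2.
Solving: r_1 = 2, r_2 = -2.

indicial: r^2 - 4 = 0; roots r_1 = 2, r_2 = -2


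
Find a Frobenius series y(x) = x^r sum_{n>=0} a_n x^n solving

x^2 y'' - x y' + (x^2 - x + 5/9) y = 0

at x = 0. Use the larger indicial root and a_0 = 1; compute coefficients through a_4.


Write in Frobenius form y'' + (p(x)/x) y' + (q(x)/x^2) y = 0:
  p(x) = -1,  q(x) = x^2 - x + 5/9.
Indicial equation: r(r-1) + (-1) r + (5/9) = 0 -> roots r_1 = 5/3, r_2 = 1/3.
Take r = r_1 = 5/3. Let y(x) = x^r sum_{n>=0} a_n x^n with a_0 = 1.
Substitute y = x^r sum a_n x^n and match x^{r+n}. The recurrence is
  D(n) a_n - 1 a_{n-1} + 1 a_{n-2} = 0,  where D(n) = (r+n)(r+n-1) + (-1)(r+n) + (5/9).
  a_n = [1 a_{n-1} - 1 a_{n-2}] / D(n).
Since the indicial polynomial factors as (r - r_1)(r - r_2), D(n) = (r_1 + n - r_1)(r_1 + n - r_2) = n(n + 4/3).
Evaluating step by step (a_0 = 1):
  n = 1: D(1) = 1(1 + 4/3) = 7/3; numerator = 1(1) = 1; a_1 = (1)/(7/3) = 3/7
  n = 2: D(2) = 2(2 + 4/3) = 20/3; numerator = 1(3/7) - 1(1) = -4/7; a_2 = (-4/7)/(20/3) = -3/35
  n = 3: D(3) = 3(3 + 4/3) = 13; numerator = 1(-3/35) - 1(3/7) = -18/35; a_3 = (-18/35)/(13) = -18/455
  n = 4: D(4) = 4(4 + 4/3) = 64/3; numerator = 1(-18/455) - 1(-3/35) = 3/65; a_4 = (3/65)/(64/3) = 9/4160

r = 5/3; a_0 = 1; a_1 = 3/7; a_2 = -3/35; a_3 = -18/455; a_4 = 9/4160


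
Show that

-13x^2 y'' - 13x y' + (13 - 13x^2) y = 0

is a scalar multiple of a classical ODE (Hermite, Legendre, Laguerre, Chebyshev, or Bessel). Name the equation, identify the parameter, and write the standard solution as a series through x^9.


All three coefficients share the factor -13; dividing through by -13 gives  x^2 y'' + x y' + (x^2 - 1) y = 0.
This matches the Bessel equation x^2 y'' + x y' + (x^2 - nu^2) y = 0 with nu^2 = 1, so nu = 1; the solution bounded at x = 0 is J_1(x).
Frobenius at x = 0: indicial roots ±nu; for r = nu the recurrence k(k + 2nu) c_k = -c_{k-2} gives the standard series J_nu(x) = sum_{k>=0} (-1)^k / (k! (k+nu)!) (x/2)^(2k+nu). Evaluate the first 5 terms:
  k = 0: (-1)^0 / (0! * 1! * 2^1) x^1 = 1/(1*1*2) x^1 = (1/2) x^1
  k = 1: (-1)^1 / (1! * 2! * 2^3) x^3 = -1/(1*2*8) x^3 = (-1/16) x^3
  k = 2: (-1)^2 / (2! * 3! * 2^5) x^5 = 1/(2*6*32) x^5 = (1/384) x^5
  k = 3: (-1)^3 / (3! * 4! * 2^7) x^7 = -1/(6*24*128) x^7 = (-1/18432) x^7
  k = 4: (-1)^4 / (4! * 5! * 2^9) x^9 = 1/(24*120*512) x^9 = (1/1474560) x^9
Hence J_1(x) = x^9/1474560 - x^7/18432 + x^5/384 - x^3/16 + x/2 + ....

J_1(x); series = x^9/1474560 - x^7/18432 + x^5/384 - x^3/16 + x/2


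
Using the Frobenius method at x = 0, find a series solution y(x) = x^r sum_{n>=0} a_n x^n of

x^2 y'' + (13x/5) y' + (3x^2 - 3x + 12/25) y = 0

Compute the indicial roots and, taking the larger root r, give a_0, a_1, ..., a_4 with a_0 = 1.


Write in Frobenius form y'' + (p(x)/x) y' + (q(x)/x^2) y = 0:
  p(x) = 13/5,  q(x) = 3x^2 - 3x + 12/25.
Indicial equation: r(r-1) + (13/5) r + (12/25) = 0 -> roots r_1 = -2/5, r_2 = -6/5.
Take r = r_1 = -2/5. Let y(x) = x^r sum_{n>=0} a_n x^n with a_0 = 1.
Substitute y = x^r sum a_n x^n and match x^{r+n}. The recurrence is
  D(n) a_n - 3 a_{n-1} + 3 a_{n-2} = 0,  where D(n) = (r+n)(r+n-1) + (13/5)(r+n) + (12/25).
  a_n = [3 a_{n-1} - 3 a_{n-2}] / D(n).
Since the indicial polynomial factors as (r - r_1)(r - r_2), D(n) = (r_1 + n - r_1)(r_1 + n - r_2) = n(n + 4/5).
Evaluating step by step (a_0 = 1):
  n = 1: D(1) = 1(1 + 4/5) = 9/5; numerator = 3(1) = 3; a_1 = (3)/(9/5) = 5/3
  n = 2: D(2) = 2(2 + 4/5) = 28/5; numerator = 3(5/3) - 3(1) = 2; a_2 = (2)/(28/5) = 5/14
  n = 3: D(3) = 3(3 + 4/5) = 57/5; numerator = 3(5/14) - 3(5/3) = -55/14; a_3 = (-55/14)/(57/5) = -275/798
  n = 4: D(4) = 4(4 + 4/5) = 96/5; numerator = 3(-275/798) - 3(5/14) = -40/19; a_4 = (-40/19)/(96/5) = -25/228

r = -2/5; a_0 = 1; a_1 = 5/3; a_2 = 5/14; a_3 = -275/798; a_4 = -25/228


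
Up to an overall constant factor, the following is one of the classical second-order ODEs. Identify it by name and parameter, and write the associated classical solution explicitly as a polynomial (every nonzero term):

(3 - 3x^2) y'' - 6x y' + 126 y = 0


All three coefficients share the factor 3; dividing through by 3 gives  (1 - x^2) y'' - 2x y' + 42 y = 0.
This matches the Legendre equation (1 - x^2) y'' - 2x y' + n(n+1) y = 0 (note the -2x y' term) with n(n+1) = 42, so n = 6; the polynomial solution is P_6(x).
With y = sum_k a_k x^k, matching x^k gives (k+2)(k+1) a_{k+2} = [k(k+1) - n(n+1)] a_k = (k - 6)(k + 7) a_k. The right side vanishes at k = 6, so the series with the parity of 6 terminates at degree 6.
Standard normalization (P_n(1) = 1): leading coefficient (2n)!/(2^n (n!)^2) = 479001600/(64*518400) = 231/16, so a_6 = 231/16. Work downward with a_k = (k+1)(k+2) a_{k+2} / ((k - 6)(k + 7)):
  a_4 = (5)(6)(231/16) / ((4 - 6)(4 + 7)) = (3465/8)/(-22) = -315/16
  a_2 = (3)(4)(-315/16) / ((2 - 6)(2 + 7)) = (-945/4)/(-36) = 105/16
  a_0 = (1)(2)(105/16) / ((0 - 6)(0 + 7)) = (105/8)/(-42) = -5/16
Hence P_6(x) = 231 x^6/16 - 315 x^4/16 + 105 x^2/16 - 5/16.

P_6(x); series = 231 x^6/16 - 315 x^4/16 + 105 x^2/16 - 5/16


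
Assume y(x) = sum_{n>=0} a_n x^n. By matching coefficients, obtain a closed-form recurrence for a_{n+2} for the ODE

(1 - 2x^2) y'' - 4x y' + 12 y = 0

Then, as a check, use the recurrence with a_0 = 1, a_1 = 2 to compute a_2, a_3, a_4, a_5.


Substitute y = sum_n a_n x^n.
(1 - 2 x^2) y'' contributes (n+2)(n+1) a_{n+2} - 2 n(n-1) a_n at x^n.
-4 x y'(x) contributes -4 n a_n at x^n.
12 y(x) contributes 12 a_n at x^n.
Matching x^n: (n+2)(n+1) a_{n+2} + (-2 n(n-1) - 4 n + 12) a_n = 0.
Thus a_{n+2} = (2 n(n-1) + 4 n - 12) / ((n+1)(n+2)) * a_n.

Check with a_0 = 1, a_1 = 2 (apply the recurrence for n = 0, 1, 2, 3): a_0 = 1, a_1 = 2, a_2 = -6, a_3 = -8/3, a_4 = 0, a_5 = -8/5.

a_(n+2) = (2 n(n-1) + 4 n - 12) / ((n+1)(n+2)) * a_n; check: a_0 = 1, a_1 = 2, a_2 = -6, a_3 = -8/3, a_4 = 0, a_5 = -8/5


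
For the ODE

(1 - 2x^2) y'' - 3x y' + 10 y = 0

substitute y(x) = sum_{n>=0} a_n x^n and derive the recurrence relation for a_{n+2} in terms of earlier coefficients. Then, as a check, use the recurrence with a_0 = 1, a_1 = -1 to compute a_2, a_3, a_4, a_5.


Substitute y = sum_n a_n x^n.
(1 - 2 x^2) y'' contributes (n+2)(n+1) a_{n+2} - 2 n(n-1) a_n at x^n.
-3 x y'(x) contributes -3 n a_n at x^n.
10 y(x) contributes 10 a_n at x^n.
Matching x^n: (n+2)(n+1) a_{n+2} + (-2 n(n-1) - 3 n + 10) a_n = 0.
Thus a_{n+2} = (2 n(n-1) + 3 n - 10) / ((n+1)(n+2)) * a_n.

Check with a_0 = 1, a_1 = -1 (apply the recurrence for n = 0, 1, 2, 3): a_0 = 1, a_1 = -1, a_2 = -5, a_3 = 7/6, a_4 = 0, a_5 = 77/120.

a_(n+2) = (2 n(n-1) + 3 n - 10) / ((n+1)(n+2)) * a_n; check: a_0 = 1, a_1 = -1, a_2 = -5, a_3 = 7/6, a_4 = 0, a_5 = 77/120


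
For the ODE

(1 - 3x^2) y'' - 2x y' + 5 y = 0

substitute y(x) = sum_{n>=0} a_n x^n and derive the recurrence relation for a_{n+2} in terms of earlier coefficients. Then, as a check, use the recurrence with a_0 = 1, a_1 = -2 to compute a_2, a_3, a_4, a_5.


Substitute y = sum_n a_n x^n.
(1 - 3 x^2) y'' contributes (n+2)(n+1) a_{n+2} - 3 n(n-1) a_n at x^n.
-2 x y'(x) contributes -2 n a_n at x^n.
5 y(x) contributes 5 a_n at x^n.
Matching x^n: (n+2)(n+1) a_{n+2} + (-3 n(n-1) - 2 n + 5) a_n = 0.
Thus a_{n+2} = (3 n(n-1) + 2 n - 5) / ((n+1)(n+2)) * a_n.

Check with a_0 = 1, a_1 = -2 (apply the recurrence for n = 0, 1, 2, 3): a_0 = 1, a_1 = -2, a_2 = -5/2, a_3 = 1, a_4 = -25/24, a_5 = 19/20.

a_(n+2) = (3 n(n-1) + 2 n - 5) / ((n+1)(n+2)) * a_n; check: a_0 = 1, a_1 = -2, a_2 = -5/2, a_3 = 1, a_4 = -25/24, a_5 = 19/20


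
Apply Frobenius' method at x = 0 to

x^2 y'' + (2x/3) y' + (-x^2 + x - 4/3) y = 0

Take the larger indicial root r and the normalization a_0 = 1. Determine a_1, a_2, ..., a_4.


Write in Frobenius form y'' + (p(x)/x) y' + (q(x)/x^2) y = 0:
  p(x) = 2/3,  q(x) = -x^2 + x - 4/3.
Indicial equation: r(r-1) + (2/3) r + (-4/3) = 0 -> roots r_1 = 4/3, r_2 = -1.
Take r = r_1 = 4/3. Let y(x) = x^r sum_{n>=0} a_n x^n with a_0 = 1.
Substitute y = x^r sum a_n x^n and match x^{r+n}. The recurrence is
  D(n) a_n + 1 a_{n-1} - 1 a_{n-2} = 0,  where D(n) = (r+n)(r+n-1) + (2/3)(r+n) + (-4/3).
  a_n = [-1 a_{n-1} + 1 a_{n-2}] / D(n).
Since the indicial polynomial factors as (r - r_1)(r - r_2), D(n) = (r_1 + n - r_1)(r_1 + n - r_2) = n(n + 7/3).
Evaluating step by step (a_0 = 1):
  n = 1: D(1) = 1(1 + 7/3) = 10/3; numerator = -1(1) = -1; a_1 = (-1)/(10/3) = -3/10
  n = 2: D(2) = 2(2 + 7/3) = 26/3; numerator = -1(-3/10) + 1(1) = 13/10; a_2 = (13/10)/(26/3) = 3/20
  n = 3: D(3) = 3(3 + 7/3) = 16; numerator = -1(3/20) + 1(-3/10) = -9/20; a_3 = (-9/20)/(16) = -9/320
  n = 4: D(4) = 4(4 + 7/3) = 76/3; numerator = -1(-9/320) + 1(3/20) = 57/320; a_4 = (57/320)/(76/3) = 9/1280

r = 4/3; a_0 = 1; a_1 = -3/10; a_2 = 3/20; a_3 = -9/320; a_4 = 9/1280


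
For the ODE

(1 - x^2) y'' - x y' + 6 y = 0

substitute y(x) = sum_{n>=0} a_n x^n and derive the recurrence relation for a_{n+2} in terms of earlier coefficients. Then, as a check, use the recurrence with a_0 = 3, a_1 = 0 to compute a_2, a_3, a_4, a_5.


Substitute y = sum_n a_n x^n.
(1 - 1 x^2) y'' contributes (n+2)(n+1) a_{n+2} - n(n-1) a_n at x^n.
-x y'(x) contributes -n a_n at x^n.
6 y(x) contributes 6 a_n at x^n.
Matching x^n: (n+2)(n+1) a_{n+2} + (-n(n-1) - n + 6) a_n = 0.
Thus a_{n+2} = (n(n-1) + n - 6) / ((n+1)(n+2)) * a_n.

Check with a_0 = 3, a_1 = 0 (apply the recurrence for n = 0, 1, 2, 3): a_0 = 3, a_1 = 0, a_2 = -9, a_3 = 0, a_4 = 3/2, a_5 = 0.

a_(n+2) = (n(n-1) + n - 6) / ((n+1)(n+2)) * a_n; check: a_0 = 3, a_1 = 0, a_2 = -9, a_3 = 0, a_4 = 3/2, a_5 = 0


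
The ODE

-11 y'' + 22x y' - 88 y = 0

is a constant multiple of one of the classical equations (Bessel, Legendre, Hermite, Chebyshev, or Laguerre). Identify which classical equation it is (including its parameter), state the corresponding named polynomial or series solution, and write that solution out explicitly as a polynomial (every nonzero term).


All three coefficients share the factor -11; dividing through by -11 gives  y'' - 2x y' + 8 y = 0.
This matches the Hermite equation y'' - 2x y' + 2n y = 0 with 2n = 8, so n = 4; the polynomial solution is H_4(x).
With y = sum_k a_k x^k, matching x^k gives (k+2)(k+1) a_{k+2} = 2(k - n) a_k = 2(k - 4) a_k. The right side vanishes at k = 4, so the series with the parity of 4 terminates at degree 4.
Standard normalization: leading coefficient of H_n is 2^n, so a_4 = 2^4 = 16. Work downward with a_k = (k+1)(k+2) a_{k+2} / (2(k - n)):
  a_2 = (3)(4)(16) / (2(2 - 4)) = 192/(-4) = -48
  a_0 = (1)(2)(-48) / (2(0 - 4)) = -96/(-8) = 12
Hence H_4(x) = 16 x^4 - 48 x^2 + 12.

H_4(x); series = 16 x^4 - 48 x^2 + 12


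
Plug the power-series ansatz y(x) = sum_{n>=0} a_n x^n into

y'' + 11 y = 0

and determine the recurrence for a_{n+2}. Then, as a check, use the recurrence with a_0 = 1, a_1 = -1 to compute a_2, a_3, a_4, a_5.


Substitute y = sum_n a_n x^n into y'' + (const) y = 0.
y''(x) = sum_{n>=0} (n+2)(n+1) a_{n+2} x^n.
The ODE becomes sum_n [(n+2)(n+1) a_{n+2} + 11 a_n] x^n = 0.
Setting each coefficient to zero gives the recurrence:
  (n+2)(n+1) a_{n+2} + 11 a_n = 0,
  a_{n+2} = -11 / ((n+1)(n+2)) a_n.

Check with a_0 = 1, a_1 = -1 (apply the recurrence for n = 0, 1, 2, 3): a_0 = 1, a_1 = -1, a_2 = -11/2, a_3 = 11/6, a_4 = 121/24, a_5 = -121/120.

a_{n+2} = -11/((n+1)(n+2)) * a_n; check: a_0 = 1, a_1 = -1, a_2 = -11/2, a_3 = 11/6, a_4 = 121/24, a_5 = -121/120


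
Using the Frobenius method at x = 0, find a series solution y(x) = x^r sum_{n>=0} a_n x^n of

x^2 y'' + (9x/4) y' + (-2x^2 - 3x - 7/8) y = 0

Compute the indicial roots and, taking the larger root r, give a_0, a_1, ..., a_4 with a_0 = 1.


Write in Frobenius form y'' + (p(x)/x) y' + (q(x)/x^2) y = 0:
  p(x) = 9/4,  q(x) = -2x^2 - 3x - 7/8.
Indicial equation: r(r-1) + (9/4) r + (-7/8) = 0 -> roots r_1 = 1/2, r_2 = -7/4.
Take r = r_1 = 1/2. Let y(x) = x^r sum_{n>=0} a_n x^n with a_0 = 1.
Substitute y = x^r sum a_n x^n and match x^{r+n}. The recurrence is
  D(n) a_n - 3 a_{n-1} - 2 a_{n-2} = 0,  where D(n) = (r+n)(r+n-1) + (9/4)(r+n) + (-7/8).
  a_n = [3 a_{n-1} + 2 a_{n-2}] / D(n).
Since the indicial polynomial factors as (r - r_1)(r - r_2), D(n) = (r_1 + n - r_1)(r_1 + n - r_2) = n(n + 9/4).
Evaluating step by step (a_0 = 1):
  n = 1: D(1) = 1(1 + 9/4) = 13/4; numerator = 3(1) = 3; a_1 = (3)/(13/4) = 12/13
  n = 2: D(2) = 2(2 + 9/4) = 17/2; numerator = 3(12/13) + 2(1) = 62/13; a_2 = (62/13)/(17/2) = 124/221
  n = 3: D(3) = 3(3 + 9/4) = 63/4; numerator = 3(124/221) + 2(12/13) = 60/17; a_3 = (60/17)/(63/4) = 80/357
  n = 4: D(4) = 4(4 + 9/4) = 25; numerator = 3(80/357) + 2(124/221) = 2776/1547; a_4 = (2776/1547)/(25) = 2776/38675

r = 1/2; a_0 = 1; a_1 = 12/13; a_2 = 124/221; a_3 = 80/357; a_4 = 2776/38675


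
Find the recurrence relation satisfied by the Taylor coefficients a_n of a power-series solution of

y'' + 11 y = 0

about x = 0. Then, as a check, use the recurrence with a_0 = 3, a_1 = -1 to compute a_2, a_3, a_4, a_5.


Substitute y = sum_n a_n x^n into y'' + (const) y = 0.
y''(x) = sum_{n>=0} (n+2)(n+1) a_{n+2} x^n.
The ODE becomes sum_n [(n+2)(n+1) a_{n+2} + 11 a_n] x^n = 0.
Setting each coefficient to zero gives the recurrence:
  (n+2)(n+1) a_{n+2} + 11 a_n = 0,
  a_{n+2} = -11 / ((n+1)(n+2)) a_n.

Check with a_0 = 3, a_1 = -1 (apply the recurrence for n = 0, 1, 2, 3): a_0 = 3, a_1 = -1, a_2 = -33/2, a_3 = 11/6, a_4 = 121/8, a_5 = -121/120.

a_{n+2} = -11/((n+1)(n+2)) * a_n; check: a_0 = 3, a_1 = -1, a_2 = -33/2, a_3 = 11/6, a_4 = 121/8, a_5 = -121/120


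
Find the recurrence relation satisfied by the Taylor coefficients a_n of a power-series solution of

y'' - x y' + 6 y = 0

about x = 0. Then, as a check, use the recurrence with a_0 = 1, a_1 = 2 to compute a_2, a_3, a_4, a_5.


Substitute y = sum_n a_n x^n.
y''(x) has coefficient (n+2)(n+1) a_{n+2} at x^n;
-x y'(x) has coefficient -n a_n at x^n (shift);
6 y(x) has coefficient 6 a_n at x^n.
Matching x^n: (n+2)(n+1) a_{n+2} + (-n + 6) a_n = 0.
Thus a_{n+2} = (n - 6) / ((n+1)(n+2)) * a_n.

Check with a_0 = 1, a_1 = 2 (apply the recurrence for n = 0, 1, 2, 3): a_0 = 1, a_1 = 2, a_2 = -3, a_3 = -5/3, a_4 = 1, a_5 = 1/4.

a_(n+2) = (n - 6) / ((n+1)(n+2)) * a_n; check: a_0 = 1, a_1 = 2, a_2 = -3, a_3 = -5/3, a_4 = 1, a_5 = 1/4


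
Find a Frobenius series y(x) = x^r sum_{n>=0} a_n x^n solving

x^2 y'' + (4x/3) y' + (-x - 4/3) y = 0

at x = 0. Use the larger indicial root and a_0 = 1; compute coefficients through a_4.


Write in Frobenius form y'' + (p(x)/x) y' + (q(x)/x^2) y = 0:
  p(x) = 4/3,  q(x) = -x - 4/3.
Indicial equation: r(r-1) + (4/3) r + (-4/3) = 0 -> roots r_1 = 1, r_2 = -4/3.
Take r = r_1 = 1. Let y(x) = x^r sum_{n>=0} a_n x^n with a_0 = 1.
Substitute y = x^r sum a_n x^n and match x^{r+n}. The recurrence is
  D(n) a_n - 1 a_{n-1} = 0,  where D(n) = (r+n)(r+n-1) + (4/3)(r+n) + (-4/3).
  a_n = 1 / D(n) * a_{n-1}.
Since the indicial polynomial factors as (r - r_1)(r - r_2), D(n) = (r_1 + n - r_1)(r_1 + n - r_2) = n(n + 7/3).
Evaluating step by step (a_0 = 1):
  n = 1: D(1) = 1(1 + 7/3) = 10/3; numerator = 1(1) = 1; a_1 = (1)/(10/3) = 3/10
  n = 2: D(2) = 2(2 + 7/3) = 26/3; numerator = 1(3/10) = 3/10; a_2 = (3/10)/(26/3) = 9/260
  n = 3: D(3) = 3(3 + 7/3) = 16; numerator = 1(9/260) = 9/260; a_3 = (9/260)/(16) = 9/4160
  n = 4: D(4) = 4(4 + 7/3) = 76/3; numerator = 1(9/4160) = 9/4160; a_4 = (9/4160)/(76/3) = 27/316160

r = 1; a_0 = 1; a_1 = 3/10; a_2 = 9/260; a_3 = 9/4160; a_4 = 27/316160


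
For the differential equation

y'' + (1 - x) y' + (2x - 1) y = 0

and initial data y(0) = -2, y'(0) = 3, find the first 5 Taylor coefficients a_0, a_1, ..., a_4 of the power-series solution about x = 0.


Ansatz: y(x) = sum_{n>=0} a_n x^n, so y'(x) = sum_{n>=1} n a_n x^(n-1) and y''(x) = sum_{n>=2} n(n-1) a_n x^(n-2).
Substitute into P(x) y'' + Q(x) y' + R(x) y = 0 with P(x) = 1, Q(x) = 1 - x, R(x) = 2x - 1, and match powers of x.
Initial conditions: a_0 = -2, a_1 = 3.
Setting the coefficient of each power of x to zero and solving order by order (substituting the coefficients already found):
  x^0: 2 a_2 + a_1 - a_0 = 0  ->  2 a_2 = -a_1 + a_0 = -5  ->  a_2 = -5/2
  x^1: 6 a_3 + 2 a_2 - 2 a_1 + 2 a_0 = 0  ->  6 a_3 = -2 a_2 + 2 a_1 - 2 a_0 = 15  ->  a_3 = 5/2
  x^2: 12 a_4 + 3 a_3 - 3 a_2 + 2 a_1 = 0  ->  12 a_4 = -3 a_3 + 3 a_2 - 2 a_1 = -21  ->  a_4 = -7/4
Truncated series: y(x) = -2 + 3 x - (5/2) x^2 + (5/2) x^3 - (7/4) x^4 + O(x^5).

a_0 = -2; a_1 = 3; a_2 = -5/2; a_3 = 5/2; a_4 = -7/4


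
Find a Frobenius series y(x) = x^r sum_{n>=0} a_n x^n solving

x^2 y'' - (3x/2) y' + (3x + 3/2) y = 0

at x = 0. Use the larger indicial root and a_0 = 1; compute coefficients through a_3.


Write in Frobenius form y'' + (p(x)/x) y' + (q(x)/x^2) y = 0:
  p(x) = -3/2,  q(x) = 3x + 3/2.
Indicial equation: r(r-1) + (-3/2) r + (3/2) = 0 -> roots r_1 = 3/2, r_2 = 1.
Take r = r_1 = 3/2. Let y(x) = x^r sum_{n>=0} a_n x^n with a_0 = 1.
Substitute y = x^r sum a_n x^n and match x^{r+n}. The recurrence is
  D(n) a_n + 3 a_{n-1} = 0,  where D(n) = (r+n)(r+n-1) + (-3/2)(r+n) + (3/2).
  a_n = -3 / D(n) * a_{n-1}.
Since the indicial polynomial factors as (r - r_1)(r - r_2), D(n) = (r_1 + n - r_1)(r_1 + n - r_2) = n(n + 1/2).
Evaluating step by step (a_0 = 1):
  n = 1: D(1) = 1(1 + 1/2) = 3/2; numerator = -3(1) = -3; a_1 = (-3)/(3/2) = -2
  n = 2: D(2) = 2(2 + 1/2) = 5; numerator = -3(-2) = 6; a_2 = (6)/(5) = 6/5
  n = 3: D(3) = 3(3 + 1/2) = 21/2; numerator = -3(6/5) = -18/5; a_3 = (-18/5)/(21/2) = -12/35

r = 3/2; a_0 = 1; a_1 = -2; a_2 = 6/5; a_3 = -12/35


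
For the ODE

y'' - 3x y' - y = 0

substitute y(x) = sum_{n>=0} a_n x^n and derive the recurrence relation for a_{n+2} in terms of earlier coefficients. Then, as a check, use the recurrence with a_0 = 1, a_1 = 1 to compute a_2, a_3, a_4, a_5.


Substitute y = sum_n a_n x^n.
y''(x) has coefficient (n+2)(n+1) a_{n+2} at x^n;
-3 x y'(x) has coefficient -3 n a_n at x^n (shift);
-y(x) has coefficient -1 a_n at x^n.
Matching x^n: (n+2)(n+1) a_{n+2} + (-3n - 1) a_n = 0.
Thus a_{n+2} = (3n + 1) / ((n+1)(n+2)) * a_n.

Check with a_0 = 1, a_1 = 1 (apply the recurrence for n = 0, 1, 2, 3): a_0 = 1, a_1 = 1, a_2 = 1/2, a_3 = 2/3, a_4 = 7/24, a_5 = 1/3.

a_(n+2) = (3n + 1) / ((n+1)(n+2)) * a_n; check: a_0 = 1, a_1 = 1, a_2 = 1/2, a_3 = 2/3, a_4 = 7/24, a_5 = 1/3


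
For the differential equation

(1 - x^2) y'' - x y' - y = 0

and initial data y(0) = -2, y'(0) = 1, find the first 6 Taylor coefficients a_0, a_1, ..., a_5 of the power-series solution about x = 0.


Ansatz: y(x) = sum_{n>=0} a_n x^n, so y'(x) = sum_{n>=1} n a_n x^(n-1) and y''(x) = sum_{n>=2} n(n-1) a_n x^(n-2).
Substitute into P(x) y'' + Q(x) y' + R(x) y = 0 with P(x) = 1 - x^2, Q(x) = -x, R(x) = -1, and match powers of x.
Initial conditions: a_0 = -2, a_1 = 1.
Setting the coefficient of each power of x to zero and solving order by order (substituting the coefficients already found):
  x^0: 2 a_2 - a_0 = 0  ->  2 a_2 = a_0 = -2  ->  a_2 = -1
  x^1: 6 a_3 - 2 a_1 = 0  ->  6 a_3 = 2 a_1 = 2  ->  a_3 = 1/3
  x^2: 12 a_4 - 5 a_2 = 0  ->  12 a_4 = 5 a_2 = -5  ->  a_4 = -5/12
  x^3: 20 a_5 - 10 a_3 = 0  ->  20 a_5 = 10 a_3 = 10/3  ->  a_5 = 1/6
Truncated series: y(x) = -2 + x - x^2 + (1/3) x^3 - (5/12) x^4 + (1/6) x^5 + O(x^6).

a_0 = -2; a_1 = 1; a_2 = -1; a_3 = 1/3; a_4 = -5/12; a_5 = 1/6


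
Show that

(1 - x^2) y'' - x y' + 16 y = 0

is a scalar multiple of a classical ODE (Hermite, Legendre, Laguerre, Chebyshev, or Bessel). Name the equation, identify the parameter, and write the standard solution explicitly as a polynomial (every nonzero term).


The equation is already in a standard form:  (1 - x^2) y'' - x y' + 16 y = 0.
This matches the Chebyshev equation (1 - x^2) y'' - x y' + n^2 y = 0 (note the -x y' term, not -2x y') with n^2 = 16, so n = 4; the polynomial solution is T_4(x).
With y = sum_k a_k x^k, matching x^k gives (k+2)(k+1) a_{k+2} = (k^2 - n^2) a_k = (k - 4)(k + 4) a_k. The right side vanishes at k = 4, so the series with the parity of 4 terminates at degree 4.
Standard normalization: leading coefficient of T_n is 2^(n-1), so a_4 = 2^3 = 8. Work downward with a_k = (k+1)(k+2) a_{k+2} / ((k - 4)(k + 4)):
  a_2 = (3)(4)(8) / ((2 - 4)(2 + 4)) = 96/(-12) = -8
  a_0 = (1)(2)(-8) / ((0 - 4)(0 + 4)) = -16/(-16) = 1
Hence T_4(x) = 8 x^4 - 8 x^2 + 1.

T_4(x); series = 8 x^4 - 8 x^2 + 1


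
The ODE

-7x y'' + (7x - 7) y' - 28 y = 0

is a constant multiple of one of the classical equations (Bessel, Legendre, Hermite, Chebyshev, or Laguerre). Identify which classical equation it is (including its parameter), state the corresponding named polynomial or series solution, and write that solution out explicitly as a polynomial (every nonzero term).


All three coefficients share the factor -7; dividing through by -7 gives  x y'' + (1 - x) y' + 4 y = 0.
This matches the Laguerre equation x y'' + (1 - x) y' + n y = 0 with n = 4; the polynomial solution is L_4(x).
With y = sum_k a_k x^k, matching x^k gives (k+1)k a_{k+1} + (k+1) a_{k+1} - k a_k + n a_k = 0, i.e. (k+1)^2 a_{k+1} = (k - n) a_k = (k - 4) a_k. The right side vanishes at k = 4, so the series terminates at degree 4.
Standard normalization L_n(0) = 1 gives a_0 = 1. Work upward with a_{k+1} = (k - 4) a_k / (k+1)^2:
  a_1 = (0 - 4)(1) / 1^2 = -4/1 = -4
  a_2 = (1 - 4)(-4) / 2^2 = 12/4 = 3
  a_3 = (2 - 4)(3) / 3^2 = -6/9 = -2/3
  a_4 = (3 - 4)(-2/3) / 4^2 = (2/3)/16 = 1/24
Hence L_4(x) = x^4/24 - 2 x^3/3 + 3 x^2 - 4 x + 1.

L_4(x); series = x^4/24 - 2 x^3/3 + 3 x^2 - 4 x + 1


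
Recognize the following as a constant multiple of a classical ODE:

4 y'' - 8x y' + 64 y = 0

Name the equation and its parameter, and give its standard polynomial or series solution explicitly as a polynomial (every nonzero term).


All three coefficients share the factor 4; dividing through by 4 gives  y'' - 2x y' + 16 y = 0.
This matches the Hermite equation y'' - 2x y' + 2n y = 0 with 2n = 16, so n = 8; the polynomial solution is H_8(x).
With y = sum_k a_k x^k, matching x^k gives (k+2)(k+1) a_{k+2} = 2(k - n) a_k = 2(k - 8) a_k. The right side vanishes at k = 8, so the series with the parity of 8 terminates at degree 8.
Standard normalization: leading coefficient of H_n is 2^n, so a_8 = 2^8 = 256. Work downward with a_k = (k+1)(k+2) a_{k+2} / (2(k - n)):
  a_6 = (7)(8)(256) / (2(6 - 8)) = 14336/(-4) = -3584
  a_4 = (5)(6)(-3584) / (2(4 - 8)) = -107520/(-8) = 13440
  a_2 = (3)(4)(13440) / (2(2 - 8)) = 161280/(-12) = -13440
  a_0 = (1)(2)(-13440) / (2(0 - 8)) = -26880/(-16) = 1680
Hence H_8(x) = 256 x^8 - 3584 x^6 + 13440 x^4 - 13440 x^2 + 1680.

H_8(x); series = 256 x^8 - 3584 x^6 + 13440 x^4 - 13440 x^2 + 1680


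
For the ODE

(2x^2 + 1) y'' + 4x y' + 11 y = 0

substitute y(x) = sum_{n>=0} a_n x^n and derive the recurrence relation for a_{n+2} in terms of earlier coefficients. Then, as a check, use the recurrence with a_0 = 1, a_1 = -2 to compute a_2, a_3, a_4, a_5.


Substitute y = sum_n a_n x^n.
(1 + 2 x^2) y'' contributes (n+2)(n+1) a_{n+2} + 2 n(n-1) a_n at x^n.
4 x y'(x) contributes 4 n a_n at x^n.
11 y(x) contributes 11 a_n at x^n.
Matching x^n: (n+2)(n+1) a_{n+2} + (2 n(n-1) + 4 n + 11) a_n = 0.
Thus a_{n+2} = (-2 n(n-1) - 4 n - 11) / ((n+1)(n+2)) * a_n.

Check with a_0 = 1, a_1 = -2 (apply the recurrence for n = 0, 1, 2, 3): a_0 = 1, a_1 = -2, a_2 = -11/2, a_3 = 5, a_4 = 253/24, a_5 = -35/4.

a_(n+2) = (-2 n(n-1) - 4 n - 11) / ((n+1)(n+2)) * a_n; check: a_0 = 1, a_1 = -2, a_2 = -11/2, a_3 = 5, a_4 = 253/24, a_5 = -35/4


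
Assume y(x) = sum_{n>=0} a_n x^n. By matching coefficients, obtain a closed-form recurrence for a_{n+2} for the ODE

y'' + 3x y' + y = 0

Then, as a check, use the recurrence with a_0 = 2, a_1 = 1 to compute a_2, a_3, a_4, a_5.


Substitute y = sum_n a_n x^n.
y''(x) has coefficient (n+2)(n+1) a_{n+2} at x^n;
3 x y'(x) has coefficient 3 n a_n at x^n (shift);
y(x) has coefficient 1 a_n at x^n.
Matching x^n: (n+2)(n+1) a_{n+2} + (3n + 1) a_n = 0.
Thus a_{n+2} = (-3n - 1) / ((n+1)(n+2)) * a_n.

Check with a_0 = 2, a_1 = 1 (apply the recurrence for n = 0, 1, 2, 3): a_0 = 2, a_1 = 1, a_2 = -1, a_3 = -2/3, a_4 = 7/12, a_5 = 1/3.

a_(n+2) = (-3n - 1) / ((n+1)(n+2)) * a_n; check: a_0 = 2, a_1 = 1, a_2 = -1, a_3 = -2/3, a_4 = 7/12, a_5 = 1/3


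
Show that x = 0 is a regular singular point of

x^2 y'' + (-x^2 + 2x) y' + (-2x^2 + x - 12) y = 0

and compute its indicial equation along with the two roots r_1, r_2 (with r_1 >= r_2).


Divide by x^2 to reach normal form y'' + P_1(x) y' + P_2(x) y = 0 with P_1(x) = -1 + 2/x and P_2(x) = -2 + 1/x - 12/x^2.
x = 0 is a singular point because the y'-coefficient -1 + 2/x has a pole at x = 0 and the y-coefficient -2 + 1/x - 12/x^2 has a pole at x = 0.
It is a regular singular point because x P_1(x) = p(x) = 2 - x and x^2 P_2(x) = q(x) = -2x^2 + x - 12 are polynomials, hence analytic at x = 0.
p(0) = 2,  q(0) = -12.
Indicial equation: r(r-1) + p(0) r + q(0) = 0, i.e. r^2 + (p(0) - 1) r + q(0) = 0, i.e. r^2 + 1 r - 12 = 0.
Discriminant: (1)^2 - 4(-12) = 49, so r = (-1 ± 7)/2.
Solving: r_1 = 3, r_2 = -4.

indicial: r^2 + 1 r - 12 = 0; roots r_1 = 3, r_2 = -4


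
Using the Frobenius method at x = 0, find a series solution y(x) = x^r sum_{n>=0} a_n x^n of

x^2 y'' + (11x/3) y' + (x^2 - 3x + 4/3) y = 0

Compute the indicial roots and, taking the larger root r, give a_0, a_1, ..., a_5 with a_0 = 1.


Write in Frobenius form y'' + (p(x)/x) y' + (q(x)/x^2) y = 0:
  p(x) = 11/3,  q(x) = x^2 - 3x + 4/3.
Indicial equation: r(r-1) + (11/3) r + (4/3) = 0 -> roots r_1 = -2/3, r_2 = -2.
Take r = r_1 = -2/3. Let y(x) = x^r sum_{n>=0} a_n x^n with a_0 = 1.
Substitute y = x^r sum a_n x^n and match x^{r+n}. The recurrence is
  D(n) a_n - 3 a_{n-1} + 1 a_{n-2} = 0,  where D(n) = (r+n)(r+n-1) + (11/3)(r+n) + (4/3).
  a_n = [3 a_{n-1} - 1 a_{n-2}] / D(n).
Since the indicial polynomial factors as (r - r_1)(r - r_2), D(n) = (r_1 + n - r_1)(r_1 + n - r_2) = n(n + 4/3).
Evaluating step by step (a_0 = 1):
  n = 1: D(1) = 1(1 + 4/3) = 7/3; numerator = 3(1) = 3; a_1 = (3)/(7/3) = 9/7
  n = 2: D(2) = 2(2 + 4/3) = 20/3; numerator = 3(9/7) - 1(1) = 20/7; a_2 = (20/7)/(20/3) = 3/7
  n = 3: D(3) = 3(3 + 4/3) = 13; numerator = 3(3/7) - 1(9/7) = 0; a_3 = (0)/(13) = 0
  n = 4: D(4) = 4(4 + 4/3) = 64/3; numerator = 3(0) - 1(3/7) = -3/7; a_4 = (-3/7)/(64/3) = -9/448
  n = 5: D(5) = 5(5 + 4/3) = 95/3; numerator = 3(-9/448) - 1(0) = -27/448; a_5 = (-27/448)/(95/3) = -81/42560

r = -2/3; a_0 = 1; a_1 = 9/7; a_2 = 3/7; a_3 = 0; a_4 = -9/448; a_5 = -81/42560


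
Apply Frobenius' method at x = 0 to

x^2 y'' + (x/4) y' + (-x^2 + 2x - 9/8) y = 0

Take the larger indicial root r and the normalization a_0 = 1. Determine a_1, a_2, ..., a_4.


Write in Frobenius form y'' + (p(x)/x) y' + (q(x)/x^2) y = 0:
  p(x) = 1/4,  q(x) = -x^2 + 2x - 9/8.
Indicial equation: r(r-1) + (1/4) r + (-9/8) = 0 -> roots r_1 = 3/2, r_2 = -3/4.
Take r = r_1 = 3/2. Let y(x) = x^r sum_{n>=0} a_n x^n with a_0 = 1.
Substitute y = x^r sum a_n x^n and match x^{r+n}. The recurrence is
  D(n) a_n + 2 a_{n-1} - 1 a_{n-2} = 0,  where D(n) = (r+n)(r+n-1) + (1/4)(r+n) + (-9/8).
  a_n = [-2 a_{n-1} + 1 a_{n-2}] / D(n).
Since the indicial polynomial factors as (r - r_1)(r - r_2), D(n) = (r_1 + n - r_1)(r_1 + n - r_2) = n(n + 9/4).
Evaluating step by step (a_0 = 1):
  n = 1: D(1) = 1(1 + 9/4) = 13/4; numerator = -2(1) = -2; a_1 = (-2)/(13/4) = -8/13
  n = 2: D(2) = 2(2 + 9/4) = 17/2; numerator = -2(-8/13) + 1(1) = 29/13; a_2 = (29/13)/(17/2) = 58/221
  n = 3: D(3) = 3(3 + 9/4) = 63/4; numerator = -2(58/221) + 1(-8/13) = -252/221; a_3 = (-252/221)/(63/4) = -16/221
  n = 4: D(4) = 4(4 + 9/4) = 25; numerator = -2(-16/221) + 1(58/221) = 90/221; a_4 = (90/221)/(25) = 18/1105

r = 3/2; a_0 = 1; a_1 = -8/13; a_2 = 58/221; a_3 = -16/221; a_4 = 18/1105


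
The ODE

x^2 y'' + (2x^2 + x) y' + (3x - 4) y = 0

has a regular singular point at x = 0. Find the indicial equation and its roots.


Divide by x^2 to reach normal form y'' + P_1(x) y' + P_2(x) y = 0 with P_1(x) = 2 + 1/x and P_2(x) = 3/x - 4/x^2.
x = 0 is a singular point because the y'-coefficient 2 + 1/x has a pole at x = 0 and the y-coefficient 3/x - 4/x^2 has a pole at x = 0.
It is a regular singular point because x P_1(x) = p(x) = 2x + 1 and x^2 P_2(x) = q(x) = 3x - 4 are polynomials, hence analytic at x = 0.
p(0) = 1,  q(0) = -4.
Indicial equation: r(r-1) + p(0) r + q(0) = 0, i.e. r^2 + (p(0) - 1) r + q(0) = 0, i.e. r^2 - 4 = 0.
Discriminant: (0)^2 - 4(-4) = 16, so r = (0 ± 4)/2.
Solving: r_1 = 2, r_2 = -2.

indicial: r^2 - 4 = 0; roots r_1 = 2, r_2 = -2
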